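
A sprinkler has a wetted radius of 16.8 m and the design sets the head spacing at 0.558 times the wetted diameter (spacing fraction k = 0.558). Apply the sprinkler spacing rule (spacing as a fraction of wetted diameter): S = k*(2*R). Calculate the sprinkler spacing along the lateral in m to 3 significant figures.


S = 0.558 * (2 * 16.8) = 18.7 m
Therefore the sprinkler spacing along the lateral = 18.7 m.


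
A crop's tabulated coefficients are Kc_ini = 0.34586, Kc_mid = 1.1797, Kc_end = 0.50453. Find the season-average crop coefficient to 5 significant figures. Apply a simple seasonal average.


Approach: apply a simple seasonal average, Kc_avg = (Kc_ini + Kc_mid + Kc_end)/3.
Kc_avg = (0.34586 + 1.1797 + 0.50453)/3 = 0.67670
Therefore the season-average crop coefficient = 0.67670.


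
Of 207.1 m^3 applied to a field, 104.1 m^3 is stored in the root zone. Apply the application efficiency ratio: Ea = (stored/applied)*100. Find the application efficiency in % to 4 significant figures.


Ea = (104.1/207.1)*100 = 50.27 %
Therefore the application efficiency = 50.27 %.


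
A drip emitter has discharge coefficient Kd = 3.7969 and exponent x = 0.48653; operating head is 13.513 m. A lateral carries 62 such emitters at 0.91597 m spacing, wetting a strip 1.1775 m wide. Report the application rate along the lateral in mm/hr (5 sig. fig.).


Approach: apply the emitter equation with a lateral mass balance, q = Kd*h^x; Q = n*q; rate = Q/(n*spacing*width).
Step 1 — single emitter flow (q = Kd*h^x):
  q = 3.7969 * 13.513^0.48653 = 13.47640 L/hr
Step 2 — total lateral flow: Q = 62 * 13.47640 = 835.5367 L/hr
Step 3 — wetted area: A = 62 * 0.91597 * 1.1775 = 66.87039 m^2
Step 4 — application rate: Q/A = 835.5367/66.87039 = 12.495 mm/hr
Therefore the application rate along the lateral = 12.495 mm/hr.


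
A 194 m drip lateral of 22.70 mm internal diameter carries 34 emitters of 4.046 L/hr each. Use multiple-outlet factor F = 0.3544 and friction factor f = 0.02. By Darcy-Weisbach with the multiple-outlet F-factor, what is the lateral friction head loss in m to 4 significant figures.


Approach: apply Darcy-Weisbach with the multiple-outlet F-factor, Q = n*q/(3600*1000) m^3/s; v = Q/A; hf = F*f*(L/D)*(v^2/(2g)).
Q = 34*4.046/(3600*1000) = 3.82122e-05 m^3/s
A = pi*(22.70e-3/2)^2 = 4.04708e-04 m^2, so v = Q/A = 0.0944193 m/s
hf = 0.3544*0.02*(194/0.02270)*(0.0944193^2/(2*9.81)) = 0.02752 m
Therefore the lateral friction head loss = 0.02752 m.


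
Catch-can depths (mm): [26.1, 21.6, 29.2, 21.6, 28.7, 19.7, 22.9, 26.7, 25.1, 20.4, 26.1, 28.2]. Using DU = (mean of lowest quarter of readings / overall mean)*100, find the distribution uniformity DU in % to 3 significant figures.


sorted lowest 3 of 12: [19.7, 20.4, 21.6] -> mean = 20.567 mm
overall mean = 24.692 mm
DU = (20.567/24.692)*100 = 83.3 %
Therefore the distribution uniformity DU = 83.3 %.


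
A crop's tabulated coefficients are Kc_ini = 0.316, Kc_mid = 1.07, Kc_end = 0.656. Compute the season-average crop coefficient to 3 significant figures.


Approach: apply a simple seasonal average, Kc_avg = (Kc_ini + Kc_mid + Kc_end)/3.
Kc_avg = (0.316 + 1.07 + 0.656)/3 = 0.681
Therefore the season-average crop coefficient = 0.681.


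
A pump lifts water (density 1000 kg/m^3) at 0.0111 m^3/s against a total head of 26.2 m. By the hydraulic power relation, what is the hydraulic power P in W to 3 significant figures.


Approach: apply the hydraulic power relation, P = rho*g*Q*H.
P = 1000 * 9.81 * 0.0111 * 26.2 = 2850 W
Therefore the hydraulic power P = 2850 W.


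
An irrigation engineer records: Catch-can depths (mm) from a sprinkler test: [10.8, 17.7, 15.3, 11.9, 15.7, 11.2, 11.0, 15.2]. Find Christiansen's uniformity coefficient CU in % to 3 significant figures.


Approach: apply Christiansen's uniformity coefficient, CU = (1 - mean_abs_deviation/mean)*100.
mean = 13.600 mm
mean |d_i - mean| = 2.3750 mm
CU = (1 - 2.3750/13.600)*100 = 82.5 %
Therefore Christiansen's uniformity coefficient CU = 82.5 %.


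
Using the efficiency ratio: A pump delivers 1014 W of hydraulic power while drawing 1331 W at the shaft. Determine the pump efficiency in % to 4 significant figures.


Approach: apply the efficiency ratio, eta = (P_out/P_in)*100.
eta = (1014 / 1331) * 100 = 76.18 %
Therefore the pump efficiency = 76.18 %.


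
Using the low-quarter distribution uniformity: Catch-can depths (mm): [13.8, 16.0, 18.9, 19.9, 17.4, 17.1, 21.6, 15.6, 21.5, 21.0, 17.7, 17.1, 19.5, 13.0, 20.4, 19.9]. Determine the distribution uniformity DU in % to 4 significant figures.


Approach: apply the low-quarter distribution uniformity, DU = (mean of lowest quarter of readings / overall mean)*100.
sorted lowest 4 of 16: [13.0, 13.8, 15.6, 16.0] -> mean = 14.6000 mm
overall mean = 18.1500 mm
DU = (14.6000/18.1500)*100 = 80.44 %
Therefore the distribution uniformity DU = 80.44 %.


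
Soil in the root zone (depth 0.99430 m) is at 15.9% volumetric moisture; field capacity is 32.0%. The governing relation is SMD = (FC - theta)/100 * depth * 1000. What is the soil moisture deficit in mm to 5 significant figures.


SMD = (32.0 - 15.9)/100 * 0.99430 * 1000 = 160.08 mm
Therefore the soil moisture deficit = 160.08 mm.


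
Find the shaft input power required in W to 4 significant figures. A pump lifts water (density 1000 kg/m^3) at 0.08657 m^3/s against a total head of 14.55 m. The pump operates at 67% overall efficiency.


Approach: apply hydraulic power then efficiency conversion, P = rho*g*Q*H; P_in = P/eta.
Step 1 — hydraulic power (P = rho*g*Q*H):
  P = 1000 * 9.81 * 0.08657 * 14.55 = 12356.6 W
Step 2 — input power: P_in = P/eta = 12356.6 / 0.67 = 18440 W
Therefore the shaft input power required = 18440 W.


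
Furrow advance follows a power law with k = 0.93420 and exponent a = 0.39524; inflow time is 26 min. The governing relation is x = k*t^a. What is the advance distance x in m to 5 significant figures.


x = 0.93420 * 26^0.39524 = 3.3861 m
Therefore the advance distance x = 3.3861 m.


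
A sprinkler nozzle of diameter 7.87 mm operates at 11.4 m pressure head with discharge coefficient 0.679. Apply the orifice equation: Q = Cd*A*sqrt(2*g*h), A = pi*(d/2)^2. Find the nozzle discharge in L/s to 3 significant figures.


A = pi*(7.87e-3/2)^2 = 4.8645e-05 m^2
Q = 0.679 * 4.8645e-05 * sqrt(2*9.81*11.4) * 1000 = 0.494 L/s
Therefore the nozzle discharge = 0.494 L/s.


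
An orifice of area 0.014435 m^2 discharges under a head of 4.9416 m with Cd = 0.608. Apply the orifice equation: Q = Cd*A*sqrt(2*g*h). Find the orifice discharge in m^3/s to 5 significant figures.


Q = 0.608 * 0.014435 * sqrt(2*9.81*4.9416) = 0.086418 m^3/s
Therefore the orifice discharge = 0.086418 m^3/s.


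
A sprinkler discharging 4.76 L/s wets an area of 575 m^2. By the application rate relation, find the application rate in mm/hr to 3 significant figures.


Approach: apply the application rate relation, rate = (Q/A)*3600.
rate = (4.76 / 575) * 3600 = 29.8 mm/hr
Therefore the application rate = 29.8 mm/hr.


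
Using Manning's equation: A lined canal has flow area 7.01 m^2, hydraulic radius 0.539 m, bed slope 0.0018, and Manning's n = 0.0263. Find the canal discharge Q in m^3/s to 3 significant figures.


Approach: apply Manning's equation, Q = (1/n)*A*R^(2/3)*S^(1/2).
Q = (1/0.0263) * 7.01 * 0.539^(2/3) * 0.0018^(1/2) = 7.49 m^3/s
Therefore the canal discharge Q = 7.49 m^3/s.


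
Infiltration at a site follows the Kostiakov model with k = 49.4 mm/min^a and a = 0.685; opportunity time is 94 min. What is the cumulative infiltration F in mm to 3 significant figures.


Approach: apply the Kostiakov infiltration equation, F = k*t^a.
F = 49.4 * 94^0.685 = 1110 mm
Therefore the cumulative infiltration F = 1110 mm.


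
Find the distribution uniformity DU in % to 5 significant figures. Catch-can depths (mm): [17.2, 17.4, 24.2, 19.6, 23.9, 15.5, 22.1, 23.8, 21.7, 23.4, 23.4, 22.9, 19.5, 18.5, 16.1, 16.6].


Approach: apply the low-quarter distribution uniformity, DU = (mean of lowest quarter of readings / overall mean)*100.
sorted lowest 4 of 16: [15.5, 16.1, 16.6, 17.2] -> mean = 16.35000 mm
overall mean = 20.36250 mm
DU = (16.35000/20.36250)*100 = 80.295 %
Therefore the distribution uniformity DU = 80.295 %.


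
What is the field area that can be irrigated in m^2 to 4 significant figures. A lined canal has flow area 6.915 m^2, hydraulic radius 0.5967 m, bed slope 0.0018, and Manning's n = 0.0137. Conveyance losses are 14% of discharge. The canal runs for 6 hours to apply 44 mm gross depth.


Approach: apply Manning's equation with a conveyance and depth budget, Q = (1/n)*A*R^(2/3)*S^(1/2); Q_field = Q*(1-loss); Area = Q_field*t/(d/1000).
Step 1 — canal discharge (Manning's equation):
  Q = (1/0.0137) * 6.915 * 0.5967^(2/3) * 0.0018^(1/2) = 15.1779 m^3/s
Step 2 — delivered flow: Q_field = 15.1779*(1 - 14/100) = 13.0530 m^3/s
Step 3 — volume delivered: V = 13.0530 * 6*3600 = 281945 m^3
Step 4 — area served: A = V / (depth/1000) = 281945 / 0.044 = 6408000 m^2
Therefore the field area that can be irrigated = 6408000 m^2.


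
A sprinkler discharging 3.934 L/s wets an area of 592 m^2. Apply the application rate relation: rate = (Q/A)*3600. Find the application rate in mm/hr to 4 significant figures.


rate = (3.934 / 592) * 3600 = 23.92 mm/hr
Therefore the application rate = 23.92 mm/hr.


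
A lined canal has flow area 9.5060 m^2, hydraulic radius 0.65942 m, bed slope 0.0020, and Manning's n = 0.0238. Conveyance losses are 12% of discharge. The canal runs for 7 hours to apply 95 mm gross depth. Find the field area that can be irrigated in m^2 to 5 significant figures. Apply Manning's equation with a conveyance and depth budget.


Approach: apply Manning's equation with a conveyance and depth budget, Q = (1/n)*A*R^(2/3)*S^(1/2); Q_field = Q*(1-loss); Area = Q_field*t/(d/1000).
Step 1 — canal discharge (Manning's equation):
  Q = (1/0.0238) * 9.5060 * 0.65942^(2/3) * 0.0020^(1/2) = 13.53248 m^3/s
Step 2 — delivered flow: Q_field = 13.53248*(1 - 12/100) = 11.90858 m^3/s
Step 3 — volume delivered: V = 11.90858 * 7*3600 = 300096.2 m^3
Step 4 — area served: A = V / (depth/1000) = 300096.2 / 0.095 = 3158900 m^2
Therefore the field area that can be irrigated = 3158900 m^2.


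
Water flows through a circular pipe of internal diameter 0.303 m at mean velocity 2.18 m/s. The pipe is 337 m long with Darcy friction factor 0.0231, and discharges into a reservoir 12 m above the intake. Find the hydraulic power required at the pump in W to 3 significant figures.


Approach: apply continuity + Darcy-Weisbach + hydraulic power, Q = A*v; hf = f*(L/D)*(v^2/(2g)); H = static + hf; P = rho*g*Q*H.
Step 1 — flow rate (continuity, Q = A*v):
  A = pi*(0.303/2)^2 = 0.072107 m^2
  Q = 0.072107 * 2.18 = 0.15719 m^3/s
Step 2 — friction head loss (Darcy-Weisbach):
  hf = 0.0231 * (337/0.303) * (2.18^2 / (2*9.81))
  hf = 6.2232 m
Step 3 — total head: H = 12 + 6.2232 = 18.223 m
Step 4 — hydraulic power (P = rho*g*Q*H):
  P = 1000 * 9.81 * 0.15719 * 18.223 = 28100 W
Therefore the hydraulic power required at the pump = 28100 W.


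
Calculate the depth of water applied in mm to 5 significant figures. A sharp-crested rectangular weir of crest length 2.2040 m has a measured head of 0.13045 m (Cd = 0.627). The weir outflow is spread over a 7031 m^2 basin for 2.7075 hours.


Approach: apply the rectangular weir equation with a volume-to-depth conversion, Q = (2/3)*Cd*L*sqrt(2g)*H^1.5; d = Q*t/A * 1000.
Step 1 — weir discharge:
  Q = (2/3)*0.627*2.2040*sqrt(2*9.81)*0.13045^1.5 = 0.1922664 m^3/s
Step 2 — volume: V = 0.1922664 * 2.7075*3600 = 1874.021 m^3
Step 3 — depth: d = V/A * 1000 = 1874.021/7031 * 1000 = 266.54 mm
Therefore the depth of water applied = 266.54 mm.


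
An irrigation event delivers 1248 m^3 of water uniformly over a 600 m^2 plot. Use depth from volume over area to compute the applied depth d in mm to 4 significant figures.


Approach: apply depth from volume over area, d = (V/A)*1000.
d = (1248 / 600) * 1000 = 2080 mm
Therefore the applied depth d = 2080 mm.


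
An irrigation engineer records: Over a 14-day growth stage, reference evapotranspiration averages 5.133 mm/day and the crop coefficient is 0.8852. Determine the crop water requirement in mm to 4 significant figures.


Approach: apply the crop water requirement relation, CWR = ET0 * Kc * days.
CWR = 5.133 * 0.8852 * 14 = 63.61 mm
Therefore the crop water requirement = 63.61 mm.


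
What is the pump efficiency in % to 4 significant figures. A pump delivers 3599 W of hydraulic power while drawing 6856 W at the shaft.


Approach: apply the efficiency ratio, eta = (P_out/P_in)*100.
eta = (3599 / 6856) * 100 = 52.49 %
Therefore the pump efficiency = 52.49 %.


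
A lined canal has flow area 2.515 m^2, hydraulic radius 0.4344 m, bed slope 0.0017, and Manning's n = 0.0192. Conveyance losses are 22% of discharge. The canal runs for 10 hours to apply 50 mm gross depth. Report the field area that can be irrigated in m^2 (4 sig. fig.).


Approach: apply Manning's equation with a conveyance and depth budget, Q = (1/n)*A*R^(2/3)*S^(1/2); Q_field = Q*(1-loss); Area = Q_field*t/(d/1000).
Step 1 — canal discharge (Manning's equation):
  Q = (1/0.0192) * 2.515 * 0.4344^(2/3) * 0.0017^(1/2) = 3.09781 m^3/s
Step 2 — delivered flow: Q_field = 3.09781*(1 - 22/100) = 2.41629 m^3/s
Step 3 — volume delivered: V = 2.41629 * 10*3600 = 86986.4 m^3
Step 4 — area served: A = V / (depth/1000) = 86986.4 / 0.05 = 1740000 m^2
Therefore the field area that can be irrigated = 1740000 m^2.


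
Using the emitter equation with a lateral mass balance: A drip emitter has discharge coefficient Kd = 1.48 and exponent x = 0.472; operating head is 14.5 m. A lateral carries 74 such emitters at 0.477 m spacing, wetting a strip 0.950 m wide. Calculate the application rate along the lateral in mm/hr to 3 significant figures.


Approach: apply the emitter equation with a lateral mass balance, q = Kd*h^x; Q = n*q; rate = Q/(n*spacing*width).
Step 1 — single emitter flow (q = Kd*h^x):
  q = 1.48 * 14.5^0.472 = 5.2291 L/hr
Step 2 — total lateral flow: Q = 74 * 5.2291 = 386.95 L/hr
Step 3 — wetted area: A = 74 * 0.477 * 0.950 = 33.533 m^2
Step 4 — application rate: Q/A = 386.95/33.533 = 11.5 mm/hr
Therefore the application rate along the lateral = 11.5 mm/hr.


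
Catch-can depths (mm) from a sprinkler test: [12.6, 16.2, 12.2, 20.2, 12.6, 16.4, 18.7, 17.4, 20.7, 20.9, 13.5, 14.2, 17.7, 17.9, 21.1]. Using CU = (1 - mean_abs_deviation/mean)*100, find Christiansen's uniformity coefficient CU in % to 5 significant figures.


mean = 16.82000 mm
mean |d_i - mean| = 2.672000 mm
CU = (1 - 2.672000/16.82000)*100 = 84.114 %
Therefore Christiansen's uniformity coefficient CU = 84.114 %.


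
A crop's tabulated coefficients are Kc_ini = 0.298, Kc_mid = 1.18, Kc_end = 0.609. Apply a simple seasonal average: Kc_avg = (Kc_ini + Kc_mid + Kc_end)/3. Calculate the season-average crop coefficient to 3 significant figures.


Kc_avg = (0.298 + 1.18 + 0.609)/3 = 0.696
Therefore the season-average crop coefficient = 0.696.


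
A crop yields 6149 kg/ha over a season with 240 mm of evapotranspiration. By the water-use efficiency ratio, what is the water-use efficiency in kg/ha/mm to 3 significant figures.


Approach: apply the water-use efficiency ratio, WUE = yield/ET.
WUE = 6149 / 240 = 25.6 kg/ha/mm
Therefore the water-use efficiency = 25.6 kg/ha/mm.


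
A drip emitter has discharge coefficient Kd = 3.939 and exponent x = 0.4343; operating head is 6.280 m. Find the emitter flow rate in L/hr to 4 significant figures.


Approach: apply the emitter characteristic equation, q = Kd * h^x.
q = 3.939 * 6.280^0.4343 = 8.749 L/hr
Therefore the emitter flow rate = 8.749 L/hr.


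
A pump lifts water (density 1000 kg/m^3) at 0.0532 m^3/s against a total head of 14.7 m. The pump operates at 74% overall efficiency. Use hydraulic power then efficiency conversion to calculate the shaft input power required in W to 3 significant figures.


Approach: apply hydraulic power then efficiency conversion, P = rho*g*Q*H; P_in = P/eta.
Step 1 — hydraulic power (P = rho*g*Q*H):
  P = 1000 * 9.81 * 0.0532 * 14.7 = 7671.8 W
Step 2 — input power: P_in = P/eta = 7671.8 / 0.74 = 10400 W
Therefore the shaft input power required = 10400 W.


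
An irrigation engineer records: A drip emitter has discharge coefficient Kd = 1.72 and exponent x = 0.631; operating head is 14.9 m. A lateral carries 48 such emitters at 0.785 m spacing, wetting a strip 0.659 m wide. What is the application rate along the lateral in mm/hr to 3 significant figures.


Approach: apply the emitter equation with a lateral mass balance, q = Kd*h^x; Q = n*q; rate = Q/(n*spacing*width).
Step 1 — single emitter flow (q = Kd*h^x):
  q = 1.72 * 14.9^0.631 = 9.4582 L/hr
Step 2 — total lateral flow: Q = 48 * 9.4582 = 453.99 L/hr
Step 3 — wetted area: A = 48 * 0.785 * 0.659 = 24.831 m^2
Step 4 — application rate: Q/A = 453.99/24.831 = 18.3 mm/hr
Therefore the application rate along the lateral = 18.3 mm/hr.


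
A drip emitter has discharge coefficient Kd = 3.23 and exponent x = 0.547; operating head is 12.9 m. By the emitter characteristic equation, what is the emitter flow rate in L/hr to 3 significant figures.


Approach: apply the emitter characteristic equation, q = Kd * h^x.
q = 3.23 * 12.9^0.547 = 13.1 L/hr
Therefore the emitter flow rate = 13.1 L/hr.


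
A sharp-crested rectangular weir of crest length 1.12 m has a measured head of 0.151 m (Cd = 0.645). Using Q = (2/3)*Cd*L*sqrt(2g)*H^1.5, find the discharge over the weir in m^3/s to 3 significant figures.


Q = (2/3)*0.645*1.12*sqrt(2*9.81)*0.151^1.5 = 0.125 m^3/s
Therefore the discharge over the weir = 0.125 m^3/s.


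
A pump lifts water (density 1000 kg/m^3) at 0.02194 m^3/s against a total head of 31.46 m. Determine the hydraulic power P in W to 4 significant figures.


Approach: apply the hydraulic power relation, P = rho*g*Q*H.
P = 1000 * 9.81 * 0.02194 * 31.46 = 6771 W
Therefore the hydraulic power P = 6771 W.


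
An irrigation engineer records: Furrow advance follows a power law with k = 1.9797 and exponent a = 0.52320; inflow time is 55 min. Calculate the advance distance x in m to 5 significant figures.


Approach: apply the power-law advance function, x = k*t^a.
x = 1.9797 * 55^0.52320 = 16.112 m
Therefore the advance distance x = 16.112 m.


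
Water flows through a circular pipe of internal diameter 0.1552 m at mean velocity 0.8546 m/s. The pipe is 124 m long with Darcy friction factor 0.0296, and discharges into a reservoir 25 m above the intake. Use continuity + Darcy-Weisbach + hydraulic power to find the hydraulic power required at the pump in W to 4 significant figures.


Approach: apply continuity + Darcy-Weisbach + hydraulic power, Q = A*v; hf = f*(L/D)*(v^2/(2g)); H = static + hf; P = rho*g*Q*H.
Step 1 — flow rate (continuity, Q = A*v):
  A = pi*(0.1552/2)^2 = 0.0189179 m^2
  Q = 0.0189179 * 0.8546 = 0.0161673 m^3/s
Step 2 — friction head loss (Darcy-Weisbach):
  hf = 0.0296 * (124/0.1552) * (0.8546^2 / (2*9.81))
  hf = 0.880336 m
Step 3 — total head: H = 25 + 0.880336 = 25.8803 m
Step 4 — hydraulic power (P = rho*g*Q*H):
  P = 1000 * 9.81 * 0.0161673 * 25.8803 = 4105 W
Therefore the hydraulic power required at the pump = 4105 W.


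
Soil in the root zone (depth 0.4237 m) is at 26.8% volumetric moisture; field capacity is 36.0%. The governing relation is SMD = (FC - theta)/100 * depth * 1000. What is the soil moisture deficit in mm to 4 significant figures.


SMD = (36.0 - 26.8)/100 * 0.4237 * 1000 = 38.98 mm
Therefore the soil moisture deficit = 38.98 mm.


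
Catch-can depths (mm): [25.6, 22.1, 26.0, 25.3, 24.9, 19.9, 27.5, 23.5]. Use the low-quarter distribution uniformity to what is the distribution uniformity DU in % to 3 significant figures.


Approach: apply the low-quarter distribution uniformity, DU = (mean of lowest quarter of readings / overall mean)*100.
sorted lowest 2 of 8: [19.9, 22.1] -> mean = 21.000 mm
overall mean = 24.350 mm
DU = (21.000/24.350)*100 = 86.2 %
Therefore the distribution uniformity DU = 86.2 %.


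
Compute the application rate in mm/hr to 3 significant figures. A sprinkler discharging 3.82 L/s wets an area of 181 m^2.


Approach: apply the application rate relation, rate = (Q/A)*3600.
rate = (3.82 / 181) * 3600 = 76.0 mm/hr
Therefore the application rate = 76.0 mm/hr.


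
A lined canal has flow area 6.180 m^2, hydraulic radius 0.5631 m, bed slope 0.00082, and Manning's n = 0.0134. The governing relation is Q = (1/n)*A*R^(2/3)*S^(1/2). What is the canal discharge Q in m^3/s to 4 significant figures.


Q = (1/0.0134) * 6.180 * 0.5631^(2/3) * 0.00082^(1/2) = 9.006 m^3/s
Therefore the canal discharge Q = 9.006 m^3/s.


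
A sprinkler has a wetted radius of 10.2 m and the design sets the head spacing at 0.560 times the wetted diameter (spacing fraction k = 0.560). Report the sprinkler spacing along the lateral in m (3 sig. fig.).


Approach: apply the sprinkler spacing rule (spacing as a fraction of wetted diameter), S = k*(2*R).
S = 0.560 * (2 * 10.2) = 11.4 m
Therefore the sprinkler spacing along the lateral = 11.4 m.


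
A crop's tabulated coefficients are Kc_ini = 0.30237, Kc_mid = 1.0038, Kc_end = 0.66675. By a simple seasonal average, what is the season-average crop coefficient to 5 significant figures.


Approach: apply a simple seasonal average, Kc_avg = (Kc_ini + Kc_mid + Kc_end)/3.
Kc_avg = (0.30237 + 1.0038 + 0.66675)/3 = 0.65764
Therefore the season-average crop coefficient = 0.65764.


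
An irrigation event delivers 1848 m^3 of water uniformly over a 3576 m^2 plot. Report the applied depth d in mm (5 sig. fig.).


Approach: apply depth from volume over area, d = (V/A)*1000.
d = (1848 / 3576) * 1000 = 516.78 mm
Therefore the applied depth d = 516.78 mm.


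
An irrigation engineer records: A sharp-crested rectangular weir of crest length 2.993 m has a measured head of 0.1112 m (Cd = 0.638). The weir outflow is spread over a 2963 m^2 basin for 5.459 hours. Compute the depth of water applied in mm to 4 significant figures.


Approach: apply the rectangular weir equation with a volume-to-depth conversion, Q = (2/3)*Cd*L*sqrt(2g)*H^1.5; d = Q*t/A * 1000.
Step 1 — weir discharge:
  Q = (2/3)*0.638*2.993*sqrt(2*9.81)*0.1112^1.5 = 0.209095 m^3/s
Step 2 — volume: V = 0.209095 * 5.459*3600 = 4109.21 m^3
Step 3 — depth: d = V/A * 1000 = 4109.21/2963 * 1000 = 1387 mm
Therefore the depth of water applied = 1387 mm.


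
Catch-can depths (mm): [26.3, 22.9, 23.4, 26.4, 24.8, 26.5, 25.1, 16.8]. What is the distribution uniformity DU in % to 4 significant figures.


Approach: apply the low-quarter distribution uniformity, DU = (mean of lowest quarter of readings / overall mean)*100.
sorted lowest 2 of 8: [16.8, 22.9] -> mean = 19.8500 mm
overall mean = 24.0250 mm
DU = (19.8500/24.0250)*100 = 82.62 %
Therefore the distribution uniformity DU = 82.62 %.


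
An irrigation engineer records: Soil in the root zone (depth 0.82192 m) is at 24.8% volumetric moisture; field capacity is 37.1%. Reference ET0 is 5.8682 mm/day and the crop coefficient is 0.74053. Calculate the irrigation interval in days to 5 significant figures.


Approach: apply soil-water budget scheduling, SMD = (FC-theta)/100*depth*1000; ETc = ET0*Kc; interval = SMD/ETc.
Step 1 — soil moisture deficit:
  SMD = (37.1 - 24.8)/100 * 0.82192 * 1000 = 101.0962 mm
Step 2 — daily crop ET (ETc = ET0*Kc):
  ETc = 5.8682 * 0.74053 = 4.345578 mm/day
Step 3 — irrigation interval (SMD/ETc):
  interval = 101.0962 / 4.345578 = 23.264 days
Therefore the irrigation interval = 23.264 days.


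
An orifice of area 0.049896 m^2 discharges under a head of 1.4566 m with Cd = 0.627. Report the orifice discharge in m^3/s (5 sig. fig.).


Approach: apply the orifice equation, Q = Cd*A*sqrt(2*g*h).
Q = 0.627 * 0.049896 * sqrt(2*9.81*1.4566) = 0.16724 m^3/s
Therefore the orifice discharge = 0.16724 m^3/s.


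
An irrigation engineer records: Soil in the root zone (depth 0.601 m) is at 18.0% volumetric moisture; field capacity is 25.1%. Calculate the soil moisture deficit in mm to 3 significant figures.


Approach: apply the soil moisture deficit relation, SMD = (FC - theta)/100 * depth * 1000.
SMD = (25.1 - 18.0)/100 * 0.601 * 1000 = 42.7 mm
Therefore the soil moisture deficit = 42.7 mm.


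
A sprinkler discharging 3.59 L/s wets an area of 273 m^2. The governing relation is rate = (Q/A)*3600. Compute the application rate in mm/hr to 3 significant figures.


rate = (3.59 / 273) * 3600 = 47.3 mm/hr
Therefore the application rate = 47.3 mm/hr.


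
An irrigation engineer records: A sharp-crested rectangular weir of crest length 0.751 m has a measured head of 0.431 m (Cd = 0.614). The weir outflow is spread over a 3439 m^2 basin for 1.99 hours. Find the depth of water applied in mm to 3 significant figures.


Approach: apply the rectangular weir equation with a volume-to-depth conversion, Q = (2/3)*Cd*L*sqrt(2g)*H^1.5; d = Q*t/A * 1000.
Step 1 — weir discharge:
  Q = (2/3)*0.614*0.751*sqrt(2*9.81)*0.431^1.5 = 0.38529 m^3/s
Step 2 — volume: V = 0.38529 * 1.99*3600 = 2760.2 m^3
Step 3 — depth: d = V/A * 1000 = 2760.2/3439 * 1000 = 803 mm
Therefore the depth of water applied = 803 mm.


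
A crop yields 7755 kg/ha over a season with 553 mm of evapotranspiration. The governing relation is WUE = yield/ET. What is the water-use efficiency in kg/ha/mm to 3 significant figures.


WUE = 7755 / 553 = 14.0 kg/ha/mm
Therefore the water-use efficiency = 14.0 kg/ha/mm.


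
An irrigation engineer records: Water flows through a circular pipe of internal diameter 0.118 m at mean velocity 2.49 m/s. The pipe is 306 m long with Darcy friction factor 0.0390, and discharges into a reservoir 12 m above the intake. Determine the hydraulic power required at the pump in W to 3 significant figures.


Approach: apply continuity + Darcy-Weisbach + hydraulic power, Q = A*v; hf = f*(L/D)*(v^2/(2g)); H = static + hf; P = rho*g*Q*H.
Step 1 — flow rate (continuity, Q = A*v):
  A = pi*(0.118/2)^2 = 0.010936 m^2
  Q = 0.010936 * 2.49 = 0.027230 m^3/s
Step 2 — friction head loss (Darcy-Weisbach):
  hf = 0.0390 * (306/0.118) * (2.49^2 / (2*9.81))
  hf = 31.960 m
Step 3 — total head: H = 12 + 31.960 = 43.960 m
Step 4 — hydraulic power (P = rho*g*Q*H):
  P = 1000 * 9.81 * 0.027230 * 43.960 = 11700 W
Therefore the hydraulic power required at the pump = 11700 W.


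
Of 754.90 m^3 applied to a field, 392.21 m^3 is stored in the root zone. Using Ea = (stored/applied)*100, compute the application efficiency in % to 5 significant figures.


Ea = (392.21/754.90)*100 = 51.955 %
Therefore the application efficiency = 51.955 %.


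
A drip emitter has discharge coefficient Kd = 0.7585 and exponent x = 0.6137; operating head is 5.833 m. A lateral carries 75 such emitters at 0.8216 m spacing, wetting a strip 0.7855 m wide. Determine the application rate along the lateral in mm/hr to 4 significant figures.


Approach: apply the emitter equation with a lateral mass balance, q = Kd*h^x; Q = n*q; rate = Q/(n*spacing*width).
Step 1 — single emitter flow (q = Kd*h^x):
  q = 0.7585 * 5.833^0.6137 = 2.23864 L/hr
Step 2 — total lateral flow: Q = 75 * 2.23864 = 167.898 L/hr
Step 3 — wetted area: A = 75 * 0.8216 * 0.7855 = 48.4025 m^2
Step 4 — application rate: Q/A = 167.898/48.4025 = 3.469 mm/hr
Therefore the application rate along the lateral = 3.469 mm/hr.


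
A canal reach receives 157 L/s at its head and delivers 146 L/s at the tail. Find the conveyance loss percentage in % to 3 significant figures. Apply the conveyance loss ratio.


Approach: apply the conveyance loss ratio, loss% = ((Q_head - Q_tail)/Q_head)*100.
loss = ((157 - 146)/157)*100 = 7.01 %
Therefore the conveyance loss percentage = 7.01 %.


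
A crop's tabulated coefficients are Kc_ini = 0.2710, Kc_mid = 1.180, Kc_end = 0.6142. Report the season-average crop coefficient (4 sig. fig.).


Approach: apply a simple seasonal average, Kc_avg = (Kc_ini + Kc_mid + Kc_end)/3.
Kc_avg = (0.2710 + 1.180 + 0.6142)/3 = 0.6884
Therefore the season-average crop coefficient = 0.6884.


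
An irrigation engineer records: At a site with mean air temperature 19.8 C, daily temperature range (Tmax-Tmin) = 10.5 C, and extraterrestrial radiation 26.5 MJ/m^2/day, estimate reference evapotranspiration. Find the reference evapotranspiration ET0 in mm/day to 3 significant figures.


Approach: apply the Hargreaves-Samani method, ET0 = 0.0023*(Tmean+17.8)*sqrt(Tmax-Tmin)*0.408*Ra.
ET0 = 0.0023*(19.8+17.8)*sqrt(10.5)*0.408*26.5 = 3.03 mm/day
Therefore the reference evapotranspiration ET0 = 3.03 mm/day.


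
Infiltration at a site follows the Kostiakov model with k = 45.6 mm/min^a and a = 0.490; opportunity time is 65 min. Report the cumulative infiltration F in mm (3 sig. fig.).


Approach: apply the Kostiakov infiltration equation, F = k*t^a.
F = 45.6 * 65^0.490 = 353 mm
Therefore the cumulative infiltration F = 353 mm.


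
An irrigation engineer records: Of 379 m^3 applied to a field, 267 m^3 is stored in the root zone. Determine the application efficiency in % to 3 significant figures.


Approach: apply the application efficiency ratio, Ea = (stored/applied)*100.
Ea = (267/379)*100 = 70.4 %
Therefore the application efficiency = 70.4 %.


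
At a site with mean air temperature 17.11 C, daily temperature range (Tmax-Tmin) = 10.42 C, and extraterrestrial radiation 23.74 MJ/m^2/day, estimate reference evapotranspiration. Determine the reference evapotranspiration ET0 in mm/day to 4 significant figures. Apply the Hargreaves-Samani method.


Approach: apply the Hargreaves-Samani method, ET0 = 0.0023*(Tmean+17.8)*sqrt(Tmax-Tmin)*0.408*Ra.
ET0 = 0.0023*(17.11+17.8)*sqrt(10.42)*0.408*23.74 = 2.510 mm/day
Therefore the reference evapotranspiration ET0 = 2.510 mm/day.


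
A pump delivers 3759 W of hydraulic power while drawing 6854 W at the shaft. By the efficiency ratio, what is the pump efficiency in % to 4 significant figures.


Approach: apply the efficiency ratio, eta = (P_out/P_in)*100.
eta = (3759 / 6854) * 100 = 54.84 %
Therefore the pump efficiency = 54.84 %.


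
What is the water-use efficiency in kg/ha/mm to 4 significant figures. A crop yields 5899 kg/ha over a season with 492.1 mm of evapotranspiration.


Approach: apply the water-use efficiency ratio, WUE = yield/ET.
WUE = 5899 / 492.1 = 11.99 kg/ha/mm
Therefore the water-use efficiency = 11.99 kg/ha/mm.


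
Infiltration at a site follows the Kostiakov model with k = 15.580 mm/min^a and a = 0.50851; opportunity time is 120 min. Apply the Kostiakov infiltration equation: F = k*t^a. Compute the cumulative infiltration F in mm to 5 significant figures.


F = 15.580 * 120^0.50851 = 177.77 mm
Therefore the cumulative infiltration F = 177.77 mm.


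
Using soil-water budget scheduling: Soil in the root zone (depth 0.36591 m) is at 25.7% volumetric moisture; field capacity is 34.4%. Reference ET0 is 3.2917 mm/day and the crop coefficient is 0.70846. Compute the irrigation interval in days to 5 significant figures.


Approach: apply soil-water budget scheduling, SMD = (FC-theta)/100*depth*1000; ETc = ET0*Kc; interval = SMD/ETc.
Step 1 — soil moisture deficit:
  SMD = (34.4 - 25.7)/100 * 0.36591 * 1000 = 31.83417 mm
Step 2 — daily crop ET (ETc = ET0*Kc):
  ETc = 3.2917 * 0.70846 = 2.332038 mm/day
Step 3 — irrigation interval (SMD/ETc):
  interval = 31.83417 / 2.332038 = 13.651 days
Therefore the irrigation interval = 13.651 days.


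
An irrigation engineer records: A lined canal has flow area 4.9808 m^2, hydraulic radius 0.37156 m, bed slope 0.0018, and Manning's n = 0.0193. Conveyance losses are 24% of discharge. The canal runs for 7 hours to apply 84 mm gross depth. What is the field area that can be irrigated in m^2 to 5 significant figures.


Approach: apply Manning's equation with a conveyance and depth budget, Q = (1/n)*A*R^(2/3)*S^(1/2); Q_field = Q*(1-loss); Area = Q_field*t/(d/1000).
Step 1 — canal discharge (Manning's equation):
  Q = (1/0.0193) * 4.9808 * 0.37156^(2/3) * 0.0018^(1/2) = 5.658883 m^3/s
Step 2 — delivered flow: Q_field = 5.658883*(1 - 24/100) = 4.300751 m^3/s
Step 3 — volume delivered: V = 4.300751 * 7*3600 = 108378.9 m^3
Step 4 — area served: A = V / (depth/1000) = 108378.9 / 0.084 = 1290200 m^2
Therefore the field area that can be irrigated = 1290200 m^2.


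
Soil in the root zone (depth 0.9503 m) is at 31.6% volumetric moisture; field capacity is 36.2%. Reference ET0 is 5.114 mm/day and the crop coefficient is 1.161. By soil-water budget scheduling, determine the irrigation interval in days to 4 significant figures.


Approach: apply soil-water budget scheduling, SMD = (FC-theta)/100*depth*1000; ETc = ET0*Kc; interval = SMD/ETc.
Step 1 — soil moisture deficit:
  SMD = (36.2 - 31.6)/100 * 0.9503 * 1000 = 43.7138 mm
Step 2 — daily crop ET (ETc = ET0*Kc):
  ETc = 5.114 * 1.161 = 5.93735 mm/day
Step 3 — irrigation interval (SMD/ETc):
  interval = 43.7138 / 5.93735 = 7.363 days
Therefore the irrigation interval = 7.363 days.


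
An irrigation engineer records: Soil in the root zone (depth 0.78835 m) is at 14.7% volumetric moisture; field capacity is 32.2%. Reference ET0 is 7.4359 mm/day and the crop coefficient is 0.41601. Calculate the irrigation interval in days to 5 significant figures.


Approach: apply soil-water budget scheduling, SMD = (FC-theta)/100*depth*1000; ETc = ET0*Kc; interval = SMD/ETc.
Step 1 — soil moisture deficit:
  SMD = (32.2 - 14.7)/100 * 0.78835 * 1000 = 137.9613 mm
Step 2 — daily crop ET (ETc = ET0*Kc):
  ETc = 7.4359 * 0.41601 = 3.093409 mm/day
Step 3 — irrigation interval (SMD/ETc):
  interval = 137.9613 / 3.093409 = 44.598 days
Therefore the irrigation interval = 44.598 days.


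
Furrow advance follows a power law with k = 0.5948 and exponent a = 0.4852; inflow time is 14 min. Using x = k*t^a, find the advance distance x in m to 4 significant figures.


x = 0.5948 * 14^0.4852 = 2.140 m
Therefore the advance distance x = 2.140 m.


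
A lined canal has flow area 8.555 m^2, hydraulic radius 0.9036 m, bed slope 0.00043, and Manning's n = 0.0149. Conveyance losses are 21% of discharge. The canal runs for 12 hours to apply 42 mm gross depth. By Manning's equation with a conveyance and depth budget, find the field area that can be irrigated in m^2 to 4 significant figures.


Approach: apply Manning's equation with a conveyance and depth budget, Q = (1/n)*A*R^(2/3)*S^(1/2); Q_field = Q*(1-loss); Area = Q_field*t/(d/1000).
Step 1 — canal discharge (Manning's equation):
  Q = (1/0.0149) * 8.555 * 0.9036^(2/3) * 0.00043^(1/2) = 11.1280 m^3/s
Step 2 — delivered flow: Q_field = 11.1280*(1 - 21/100) = 8.79115 m^3/s
Step 3 — volume delivered: V = 8.79115 * 12*3600 = 379778 m^3
Step 4 — area served: A = V / (depth/1000) = 379778 / 0.042 = 9042000 m^2
Therefore the field area that can be irrigated = 9042000 m^2.


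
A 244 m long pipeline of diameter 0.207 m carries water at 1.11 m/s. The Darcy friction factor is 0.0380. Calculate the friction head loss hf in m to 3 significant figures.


Approach: apply the Darcy-Weisbach equation, hf = f*(L/D)*(v^2/(2g)).
hf = 0.0380 * (244/0.207) * (1.11^2 / (2*9.81))
hf = 2.81 m
Therefore the friction head loss hf = 2.81 m.


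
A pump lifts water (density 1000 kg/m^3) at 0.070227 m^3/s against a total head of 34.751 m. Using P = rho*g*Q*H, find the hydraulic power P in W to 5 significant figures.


P = 1000 * 9.81 * 0.070227 * 34.751 = 23941 W
Therefore the hydraulic power P = 23941 W.


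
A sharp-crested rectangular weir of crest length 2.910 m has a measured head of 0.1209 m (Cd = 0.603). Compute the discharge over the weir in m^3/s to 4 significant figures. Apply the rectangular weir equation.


Approach: apply the rectangular weir equation, Q = (2/3)*Cd*L*sqrt(2g)*H^1.5.
Q = (2/3)*0.603*2.910*sqrt(2*9.81)*0.1209^1.5 = 0.2178 m^3/s
Therefore the discharge over the weir = 0.2178 m^3/s.


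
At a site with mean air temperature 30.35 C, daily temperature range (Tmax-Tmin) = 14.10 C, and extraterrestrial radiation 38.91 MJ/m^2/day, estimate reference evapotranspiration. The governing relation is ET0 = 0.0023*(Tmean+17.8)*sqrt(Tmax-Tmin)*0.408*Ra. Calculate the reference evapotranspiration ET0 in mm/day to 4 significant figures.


ET0 = 0.0023*(30.35+17.8)*sqrt(14.10)*0.408*38.91 = 6.602 mm/day
Therefore the reference evapotranspiration ET0 = 6.602 mm/day.


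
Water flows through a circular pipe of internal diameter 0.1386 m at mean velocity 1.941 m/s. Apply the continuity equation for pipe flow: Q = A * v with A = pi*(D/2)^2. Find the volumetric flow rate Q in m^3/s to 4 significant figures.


A = pi*(0.1386/2)^2 = 0.0150875 m^2
Q = 0.0150875 * 1.941 = 0.02928 m^3/s
Therefore the volumetric flow rate Q = 0.02928 m^3/s.


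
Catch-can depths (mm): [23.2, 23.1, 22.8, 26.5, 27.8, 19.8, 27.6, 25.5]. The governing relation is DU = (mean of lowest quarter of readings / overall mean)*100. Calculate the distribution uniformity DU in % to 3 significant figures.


sorted lowest 2 of 8: [19.8, 22.8] -> mean = 21.300 mm
overall mean = 24.538 mm
DU = (21.300/24.538)*100 = 86.8 %
Therefore the distribution uniformity DU = 86.8 %.


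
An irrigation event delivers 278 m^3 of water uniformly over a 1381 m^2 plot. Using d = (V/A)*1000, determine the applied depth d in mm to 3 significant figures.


d = (278 / 1381) * 1000 = 201 mm
Therefore the applied depth d = 201 mm.


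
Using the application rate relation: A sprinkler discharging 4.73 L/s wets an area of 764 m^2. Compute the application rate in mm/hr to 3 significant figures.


Approach: apply the application rate relation, rate = (Q/A)*3600.
rate = (4.73 / 764) * 3600 = 22.3 mm/hr
Therefore the application rate = 22.3 mm/hr.


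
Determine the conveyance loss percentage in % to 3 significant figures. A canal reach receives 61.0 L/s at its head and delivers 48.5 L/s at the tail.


Approach: apply the conveyance loss ratio, loss% = ((Q_head - Q_tail)/Q_head)*100.
loss = ((61.0 - 48.5)/61.0)*100 = 20.5 %
Therefore the conveyance loss percentage = 20.5 %.


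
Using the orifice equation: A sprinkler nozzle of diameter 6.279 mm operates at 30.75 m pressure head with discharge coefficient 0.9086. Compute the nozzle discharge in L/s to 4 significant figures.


Approach: apply the orifice equation, Q = Cd*A*sqrt(2*g*h), A = pi*(d/2)^2.
A = pi*(6.279e-3/2)^2 = 3.09650e-05 m^2
Q = 0.9086 * 3.09650e-05 * sqrt(2*9.81*30.75) * 1000 = 0.6911 L/s
Therefore the nozzle discharge = 0.6911 L/s.


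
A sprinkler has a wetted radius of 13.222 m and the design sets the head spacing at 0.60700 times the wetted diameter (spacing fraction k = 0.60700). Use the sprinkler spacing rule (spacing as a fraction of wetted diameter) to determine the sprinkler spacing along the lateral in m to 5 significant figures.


Approach: apply the sprinkler spacing rule (spacing as a fraction of wetted diameter), S = k*(2*R).
S = 0.60700 * (2 * 13.222) = 16.052 m
Therefore the sprinkler spacing along the lateral = 16.052 m.


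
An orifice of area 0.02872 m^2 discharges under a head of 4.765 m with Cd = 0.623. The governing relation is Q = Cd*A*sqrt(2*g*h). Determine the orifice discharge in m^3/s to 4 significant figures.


Q = 0.623 * 0.02872 * sqrt(2*9.81*4.765) = 0.1730 m^3/s
Therefore the orifice discharge = 0.1730 m^3/s.


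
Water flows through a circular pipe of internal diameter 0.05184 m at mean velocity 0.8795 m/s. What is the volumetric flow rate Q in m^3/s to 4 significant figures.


Approach: apply the continuity equation for pipe flow, Q = A * v with A = pi*(D/2)^2.
A = pi*(0.05184/2)^2 = 0.00211067 m^2
Q = 0.00211067 * 0.8795 = 0.001856 m^3/s
Therefore the volumetric flow rate Q = 0.001856 m^3/s.


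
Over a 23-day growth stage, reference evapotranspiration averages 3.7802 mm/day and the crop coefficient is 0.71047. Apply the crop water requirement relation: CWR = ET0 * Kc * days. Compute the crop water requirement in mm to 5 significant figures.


CWR = 3.7802 * 0.71047 * 23 = 61.772 mm
Therefore the crop water requirement = 61.772 mm.
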